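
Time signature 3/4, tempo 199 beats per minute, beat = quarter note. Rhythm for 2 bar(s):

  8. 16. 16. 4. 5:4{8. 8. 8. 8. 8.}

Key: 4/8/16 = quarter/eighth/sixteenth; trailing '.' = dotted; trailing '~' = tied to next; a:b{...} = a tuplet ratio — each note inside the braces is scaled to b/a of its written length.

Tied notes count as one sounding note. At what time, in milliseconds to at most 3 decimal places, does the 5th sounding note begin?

note 5 onset = 3b = 904.523ms

1. 0.0ms @ 0 + 226.131ms (3/4)
2. 226.131ms @ 3/4 + 113.065ms (3/8)
3. 339.196ms @ 9/8 + 113.065ms (3/8)
4. 452.261ms @ 3/2 + 452.261ms (3/2)
5. 904.523ms @ 3 + 180.905ms (3/5)
6. 1085.427ms @ 18/5 + 180.905ms (3/5)
7. 1266.332ms @ 21/5 + 180.905ms (3/5)
8. 1447.236ms @ 24/5 + 180.905ms (3/5)
9. 1628.141ms @ 27/5 + 180.905ms (3/5)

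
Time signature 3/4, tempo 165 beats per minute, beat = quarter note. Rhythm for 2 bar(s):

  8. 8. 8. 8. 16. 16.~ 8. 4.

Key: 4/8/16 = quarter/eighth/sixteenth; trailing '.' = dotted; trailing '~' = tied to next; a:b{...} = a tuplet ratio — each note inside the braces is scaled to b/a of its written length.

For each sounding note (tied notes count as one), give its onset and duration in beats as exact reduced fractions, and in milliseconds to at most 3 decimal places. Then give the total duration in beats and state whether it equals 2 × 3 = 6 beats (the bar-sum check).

1) 0.0ms=0b +272.727ms=3/4b
2) 272.727ms=3/4b +272.727ms=3/4b
3) 545.455ms=3/2b +272.727ms=3/4b
4) 818.182ms=9/4b +272.727ms=3/4b
5) 1090.909ms=3b +136.364ms=3/8b
6) 1227.273ms=27/8b +409.091ms=9/8b
7) 1636.364ms=9/2b +545.455ms=3/2b
Σ=6b of 6 (165bpm 3/4) — PASS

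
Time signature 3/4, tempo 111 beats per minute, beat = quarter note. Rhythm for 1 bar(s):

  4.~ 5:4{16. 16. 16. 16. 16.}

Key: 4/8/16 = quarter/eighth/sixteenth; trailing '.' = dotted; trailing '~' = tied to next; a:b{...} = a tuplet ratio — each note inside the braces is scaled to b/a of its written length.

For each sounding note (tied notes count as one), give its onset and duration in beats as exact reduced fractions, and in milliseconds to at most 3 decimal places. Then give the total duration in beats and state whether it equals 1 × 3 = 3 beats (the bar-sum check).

1) 0.0ms=0b +972.973ms=9/5b
2) 972.973ms=9/5b +162.162ms=3/10b
3) 1135.135ms=21/10b +162.162ms=3/10b
4) 1297.297ms=12/5b +162.162ms=3/10b
5) 1459.459ms=27/10b +162.162ms=3/10b
Σ=3b of 3 (111bpm 3/4) — PASS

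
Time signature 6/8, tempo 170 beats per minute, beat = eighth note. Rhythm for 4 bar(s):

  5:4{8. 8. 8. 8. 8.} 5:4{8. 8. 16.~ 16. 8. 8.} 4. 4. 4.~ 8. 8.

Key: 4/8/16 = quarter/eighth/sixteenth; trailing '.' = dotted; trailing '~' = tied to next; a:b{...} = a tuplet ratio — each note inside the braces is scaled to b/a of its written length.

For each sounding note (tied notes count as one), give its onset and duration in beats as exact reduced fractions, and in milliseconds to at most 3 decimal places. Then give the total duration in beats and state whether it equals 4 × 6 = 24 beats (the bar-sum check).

1) 0.0ms=0b +423.529ms=6/5b
2) 423.529ms=6/5b +423.529ms=6/5b
3) 847.059ms=12/5b +423.529ms=6/5b
4) 1270.588ms=18/5b +423.529ms=6/5b
5) 1694.118ms=24/5b +423.529ms=6/5b
6) 2117.647ms=6b +423.529ms=6/5b
7) 2541.176ms=36/5b +423.529ms=6/5b
8) 2964.706ms=42/5b +423.529ms=6/5b
9) 3388.235ms=48/5b +423.529ms=6/5b
10) 3811.765ms=54/5b +423.529ms=6/5b
11) 4235.294ms=12b +1058.824ms=3b
12) 5294.118ms=15b +1058.824ms=3b
13) 6352.941ms=18b +1588.235ms=9/2b
14) 7941.176ms=45/2b +529.412ms=3/2b
Σ=24b of 24 (170bpm 6/8) — PASS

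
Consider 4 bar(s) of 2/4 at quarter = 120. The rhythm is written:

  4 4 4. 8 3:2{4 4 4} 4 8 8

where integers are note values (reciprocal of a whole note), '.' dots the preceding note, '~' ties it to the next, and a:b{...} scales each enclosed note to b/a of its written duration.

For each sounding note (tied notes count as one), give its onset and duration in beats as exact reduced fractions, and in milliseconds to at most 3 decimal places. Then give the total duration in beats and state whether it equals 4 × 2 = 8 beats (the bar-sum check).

1) 0.0ms=0b +500.0ms=1b
2) 500.0ms=1b +500.0ms=1b
3) 1000.0ms=2b +750.0ms=3/2b
4) 1750.0ms=7/2b +250.0ms=1/2b
5) 2000.0ms=4b +333.333ms=2/3b
6) 2333.333ms=14/3b +333.333ms=2/3b
7) 2666.667ms=16/3b +333.333ms=2/3b
8) 3000.0ms=6b +500.0ms=1b
9) 3500.0ms=7b +250.0ms=1/2b
10) 3750.0ms=15/2b +250.0ms=1/2b
Σ=8b of 8 (120bpm 2/4) — PASS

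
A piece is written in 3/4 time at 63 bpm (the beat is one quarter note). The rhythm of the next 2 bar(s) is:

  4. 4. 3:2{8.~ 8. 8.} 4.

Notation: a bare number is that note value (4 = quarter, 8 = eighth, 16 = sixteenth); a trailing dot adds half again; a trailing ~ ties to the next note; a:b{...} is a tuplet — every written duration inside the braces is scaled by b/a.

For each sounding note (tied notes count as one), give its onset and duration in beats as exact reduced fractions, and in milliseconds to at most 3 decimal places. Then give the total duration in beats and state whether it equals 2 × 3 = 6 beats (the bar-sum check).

1) 0.0ms=0b +1428.571ms=3/2b
2) 1428.571ms=3/2b +1428.571ms=3/2b
3) 2857.143ms=3b +952.381ms=1b
4) 3809.524ms=4b +476.19ms=1/2b
5) 4285.714ms=9/2b +1428.571ms=3/2b
Σ=6b of 6 (63bpm 3/4) — PASS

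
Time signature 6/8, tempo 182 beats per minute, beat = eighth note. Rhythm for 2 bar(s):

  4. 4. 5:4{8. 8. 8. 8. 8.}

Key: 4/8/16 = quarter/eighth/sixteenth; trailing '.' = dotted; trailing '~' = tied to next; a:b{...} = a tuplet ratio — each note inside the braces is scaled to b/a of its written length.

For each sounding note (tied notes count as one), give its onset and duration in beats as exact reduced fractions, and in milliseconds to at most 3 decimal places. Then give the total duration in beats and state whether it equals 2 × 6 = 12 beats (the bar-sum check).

1) 0.0ms=0b +989.011ms=3b
2) 989.011ms=3b +989.011ms=3b
3) 1978.022ms=6b +395.604ms=6/5b
4) 2373.626ms=36/5b +395.604ms=6/5b
5) 2769.231ms=42/5b +395.604ms=6/5b
6) 3164.835ms=48/5b +395.604ms=6/5b
7) 3560.44ms=54/5b +395.604ms=6/5b
Σ=12b of 12 (182bpm 6/8) — PASS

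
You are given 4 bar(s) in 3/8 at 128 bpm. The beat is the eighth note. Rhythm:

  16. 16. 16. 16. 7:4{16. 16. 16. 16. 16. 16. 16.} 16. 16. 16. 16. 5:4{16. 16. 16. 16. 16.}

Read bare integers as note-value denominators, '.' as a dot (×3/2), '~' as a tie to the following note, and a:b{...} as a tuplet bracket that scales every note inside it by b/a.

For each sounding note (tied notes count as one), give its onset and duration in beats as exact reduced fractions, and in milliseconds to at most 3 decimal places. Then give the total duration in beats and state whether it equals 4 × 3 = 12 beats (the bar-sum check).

1) 0.0ms=0b +351.562ms=3/4b
2) 351.562ms=3/4b +351.562ms=3/4b
3) 703.125ms=3/2b +351.562ms=3/4b
4) 1054.688ms=9/4b +351.562ms=3/4b
5) 1406.25ms=3b +200.893ms=3/7b
6) 1607.143ms=24/7b +200.893ms=3/7b
7) 1808.036ms=27/7b +200.893ms=3/7b
8) 2008.929ms=30/7b +200.893ms=3/7b
9) 2209.821ms=33/7b +200.893ms=3/7b
10) 2410.714ms=36/7b +200.893ms=3/7b
11) 2611.607ms=39/7b +200.893ms=3/7b
12) 2812.5ms=6b +351.562ms=3/4b
13) 3164.062ms=27/4b +351.562ms=3/4b
14) 3515.625ms=15/2b +351.562ms=3/4b
15) 3867.188ms=33/4b +351.562ms=3/4b
16) 4218.75ms=9b +281.25ms=3/5b
17) 4500.0ms=48/5b +281.25ms=3/5b
18) 4781.25ms=51/5b +281.25ms=3/5b
19) 5062.5ms=54/5b +281.25ms=3/5b
20) 5343.75ms=57/5b +281.25ms=3/5b
Σ=12b of 12 (128bpm 3/8) — PASS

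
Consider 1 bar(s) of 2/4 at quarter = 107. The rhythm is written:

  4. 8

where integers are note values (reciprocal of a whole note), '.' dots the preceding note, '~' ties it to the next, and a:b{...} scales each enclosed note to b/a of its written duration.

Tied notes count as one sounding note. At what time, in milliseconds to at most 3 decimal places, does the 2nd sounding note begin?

note 2 onset = 3/2b = 841.121ms

1. 0.0ms @ 0 + 841.121ms (3/2)
2. 841.121ms @ 3/2 + 280.374ms (1/2)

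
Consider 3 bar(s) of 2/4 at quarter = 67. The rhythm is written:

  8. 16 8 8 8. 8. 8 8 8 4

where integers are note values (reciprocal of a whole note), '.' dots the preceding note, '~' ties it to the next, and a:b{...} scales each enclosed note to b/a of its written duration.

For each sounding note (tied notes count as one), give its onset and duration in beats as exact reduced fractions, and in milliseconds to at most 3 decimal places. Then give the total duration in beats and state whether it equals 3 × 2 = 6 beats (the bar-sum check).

1) 0.0ms=0b +671.642ms=3/4b
2) 671.642ms=3/4b +223.881ms=1/4b
3) 895.522ms=1b +447.761ms=1/2b
4) 1343.284ms=3/2b +447.761ms=1/2b
5) 1791.045ms=2b +671.642ms=3/4b
6) 2462.687ms=11/4b +671.642ms=3/4b
7) 3134.328ms=7/2b +447.761ms=1/2b
8) 3582.09ms=4b +447.761ms=1/2b
9) 4029.851ms=9/2b +447.761ms=1/2b
10) 4477.612ms=5b +895.522ms=1b
Σ=6b of 6 (67bpm 2/4) — PASS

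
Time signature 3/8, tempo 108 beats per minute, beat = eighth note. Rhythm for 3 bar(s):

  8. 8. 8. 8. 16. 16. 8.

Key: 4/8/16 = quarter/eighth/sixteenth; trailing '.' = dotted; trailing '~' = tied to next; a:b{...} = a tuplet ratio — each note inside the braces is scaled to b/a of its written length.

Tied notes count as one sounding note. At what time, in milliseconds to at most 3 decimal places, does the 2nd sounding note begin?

note 2 onset = 3/2b = 833.333ms

1. 0.0ms @ 0 + 833.333ms (3/2)
2. 833.333ms @ 3/2 + 833.333ms (3/2)
3. 1666.667ms @ 3 + 833.333ms (3/2)
4. 2500.0ms @ 9/2 + 833.333ms (3/2)
5. 3333.333ms @ 6 + 416.667ms (3/4)
6. 3750.0ms @ 27/4 + 416.667ms (3/4)
7. 4166.667ms @ 15/2 + 833.333ms (3/2)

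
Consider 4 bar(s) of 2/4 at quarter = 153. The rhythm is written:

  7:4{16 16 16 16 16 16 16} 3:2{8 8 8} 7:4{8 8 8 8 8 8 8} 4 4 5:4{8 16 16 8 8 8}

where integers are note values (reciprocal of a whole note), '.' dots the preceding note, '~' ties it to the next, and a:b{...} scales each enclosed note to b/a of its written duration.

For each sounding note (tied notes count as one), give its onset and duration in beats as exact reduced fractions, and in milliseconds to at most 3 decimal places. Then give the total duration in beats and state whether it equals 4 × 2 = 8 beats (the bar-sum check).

1) 0.0ms=0b +56.022ms=1/7b
2) 56.022ms=1/7b +56.022ms=1/7b
3) 112.045ms=2/7b +56.022ms=1/7b
4) 168.067ms=3/7b +56.022ms=1/7b
5) 224.09ms=4/7b +56.022ms=1/7b
6) 280.112ms=5/7b +56.022ms=1/7b
7) 336.134ms=6/7b +56.022ms=1/7b
8) 392.157ms=1b +130.719ms=1/3b
9) 522.876ms=4/3b +130.719ms=1/3b
10) 653.595ms=5/3b +130.719ms=1/3b
11) 784.314ms=2b +112.045ms=2/7b
12) 896.359ms=16/7b +112.045ms=2/7b
13) 1008.403ms=18/7b +112.045ms=2/7b
14) 1120.448ms=20/7b +112.045ms=2/7b
15) 1232.493ms=22/7b +112.045ms=2/7b
16) 1344.538ms=24/7b +112.045ms=2/7b
17) 1456.583ms=26/7b +112.045ms=2/7b
18) 1568.627ms=4b +392.157ms=1b
19) 1960.784ms=5b +392.157ms=1b
20) 2352.941ms=6b +156.863ms=2/5b
21) 2509.804ms=32/5b +78.431ms=1/5b
22) 2588.235ms=33/5b +78.431ms=1/5b
23) 2666.667ms=34/5b +156.863ms=2/5b
24) 2823.529ms=36/5b +156.863ms=2/5b
25) 2980.392ms=38/5b +156.863ms=2/5b
Σ=8b of 8 (153bpm 2/4) — PASS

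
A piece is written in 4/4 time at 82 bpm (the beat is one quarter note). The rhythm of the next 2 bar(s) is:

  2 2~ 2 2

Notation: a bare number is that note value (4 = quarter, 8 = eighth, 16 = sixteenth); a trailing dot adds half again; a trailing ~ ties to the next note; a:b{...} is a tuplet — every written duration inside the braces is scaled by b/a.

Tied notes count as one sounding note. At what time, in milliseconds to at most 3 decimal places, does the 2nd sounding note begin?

note 2 onset = 2b = 1463.415ms

1. 0.0ms @ 0 + 1463.415ms (2)
2. 1463.415ms @ 2 + 2926.829ms (4)
3. 4390.244ms @ 6 + 1463.415ms (2)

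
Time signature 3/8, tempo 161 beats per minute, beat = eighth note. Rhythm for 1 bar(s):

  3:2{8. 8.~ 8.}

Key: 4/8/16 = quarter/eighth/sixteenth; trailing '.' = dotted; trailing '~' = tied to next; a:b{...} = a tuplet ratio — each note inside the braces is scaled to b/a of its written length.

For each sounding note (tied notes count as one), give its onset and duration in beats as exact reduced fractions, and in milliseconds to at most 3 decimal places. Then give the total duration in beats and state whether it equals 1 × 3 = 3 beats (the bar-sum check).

1) 0.0ms=0b +372.671ms=1b
2) 372.671ms=1b +745.342ms=2b
Σ=3b of 3 (161bpm 3/8) — PASS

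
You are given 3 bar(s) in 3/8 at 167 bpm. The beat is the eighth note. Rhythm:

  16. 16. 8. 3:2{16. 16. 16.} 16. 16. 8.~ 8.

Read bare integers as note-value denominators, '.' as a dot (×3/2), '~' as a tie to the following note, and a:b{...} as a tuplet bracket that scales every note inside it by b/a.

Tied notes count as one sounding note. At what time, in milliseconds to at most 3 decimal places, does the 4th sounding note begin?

note 4 onset = 3b = 1077.844ms

1. 0.0ms @ 0 + 269.461ms (3/4)
2. 269.461ms @ 3/4 + 269.461ms (3/4)
3. 538.922ms @ 3/2 + 538.922ms (3/2)
4. 1077.844ms @ 3 + 179.641ms (1/2)
5. 1257.485ms @ 7/2 + 179.641ms (1/2)
6. 1437.126ms @ 4 + 179.641ms (1/2)
7. 1616.766ms @ 9/2 + 269.461ms (3/4)
8. 1886.228ms @ 21/4 + 269.461ms (3/4)
9. 2155.689ms @ 6 + 1077.844ms (3)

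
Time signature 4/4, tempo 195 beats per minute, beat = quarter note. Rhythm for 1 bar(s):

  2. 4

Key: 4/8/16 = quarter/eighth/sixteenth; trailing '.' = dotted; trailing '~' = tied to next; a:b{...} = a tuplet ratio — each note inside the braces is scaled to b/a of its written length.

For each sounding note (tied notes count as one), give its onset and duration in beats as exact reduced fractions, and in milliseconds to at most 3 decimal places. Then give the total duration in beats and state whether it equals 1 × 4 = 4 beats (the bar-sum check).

1) 0.0ms=0b +923.077ms=3b
2) 923.077ms=3b +307.692ms=1b
Σ=4b of 4 (195bpm 4/4) — PASS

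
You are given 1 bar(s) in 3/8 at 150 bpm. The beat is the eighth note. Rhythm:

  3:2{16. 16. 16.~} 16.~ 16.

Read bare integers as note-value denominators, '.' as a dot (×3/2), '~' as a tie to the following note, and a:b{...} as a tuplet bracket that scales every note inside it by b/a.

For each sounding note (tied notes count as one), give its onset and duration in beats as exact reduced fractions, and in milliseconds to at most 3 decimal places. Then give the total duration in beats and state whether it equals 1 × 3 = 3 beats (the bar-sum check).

1) 0.0ms=0b +200.0ms=1/2b
2) 200.0ms=1/2b +200.0ms=1/2b
3) 400.0ms=1b +800.0ms=2b
Σ=3b of 3 (150bpm 3/8) — PASS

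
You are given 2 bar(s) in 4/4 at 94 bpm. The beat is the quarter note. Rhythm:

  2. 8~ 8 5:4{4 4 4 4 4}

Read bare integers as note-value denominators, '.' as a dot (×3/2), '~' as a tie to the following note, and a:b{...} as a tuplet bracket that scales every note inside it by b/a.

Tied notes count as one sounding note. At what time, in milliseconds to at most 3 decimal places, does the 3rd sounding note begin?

note 3 onset = 4b = 2553.191ms

1. 0.0ms @ 0 + 1914.894ms (3)
2. 1914.894ms @ 3 + 638.298ms (1)
3. 2553.191ms @ 4 + 510.638ms (4/5)
4. 3063.83ms @ 24/5 + 510.638ms (4/5)
5. 3574.468ms @ 28/5 + 510.638ms (4/5)
6. 4085.106ms @ 32/5 + 510.638ms (4/5)
7. 4595.745ms @ 36/5 + 510.638ms (4/5)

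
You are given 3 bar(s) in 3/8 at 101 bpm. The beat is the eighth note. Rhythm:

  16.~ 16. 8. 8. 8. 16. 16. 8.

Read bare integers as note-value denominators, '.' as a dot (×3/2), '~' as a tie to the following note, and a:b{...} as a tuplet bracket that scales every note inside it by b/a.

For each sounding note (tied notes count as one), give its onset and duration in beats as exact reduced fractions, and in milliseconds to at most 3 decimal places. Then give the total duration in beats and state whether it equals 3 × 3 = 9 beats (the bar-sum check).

1) 0.0ms=0b +891.089ms=3/2b
2) 891.089ms=3/2b +891.089ms=3/2b
3) 1782.178ms=3b +891.089ms=3/2b
4) 2673.267ms=9/2b +891.089ms=3/2b
5) 3564.356ms=6b +445.545ms=3/4b
6) 4009.901ms=27/4b +445.545ms=3/4b
7) 4455.446ms=15/2b +891.089ms=3/2b
Σ=9b of 9 (101bpm 3/8) — PASS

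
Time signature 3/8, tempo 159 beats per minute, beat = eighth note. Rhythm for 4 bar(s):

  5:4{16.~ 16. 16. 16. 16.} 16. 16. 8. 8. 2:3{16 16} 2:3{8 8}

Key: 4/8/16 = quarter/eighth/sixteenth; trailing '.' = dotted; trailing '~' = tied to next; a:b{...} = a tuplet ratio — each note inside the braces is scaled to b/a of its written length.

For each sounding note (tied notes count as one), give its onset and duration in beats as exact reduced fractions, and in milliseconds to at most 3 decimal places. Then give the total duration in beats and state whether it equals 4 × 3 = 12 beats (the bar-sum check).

1) 0.0ms=0b +452.83ms=6/5b
2) 452.83ms=6/5b +226.415ms=3/5b
3) 679.245ms=9/5b +226.415ms=3/5b
4) 905.66ms=12/5b +226.415ms=3/5b
5) 1132.075ms=3b +283.019ms=3/4b
6) 1415.094ms=15/4b +283.019ms=3/4b
7) 1698.113ms=9/2b +566.038ms=3/2b
8) 2264.151ms=6b +566.038ms=3/2b
9) 2830.189ms=15/2b +283.019ms=3/4b
10) 3113.208ms=33/4b +283.019ms=3/4b
11) 3396.226ms=9b +566.038ms=3/2b
12) 3962.264ms=21/2b +566.038ms=3/2b
Σ=12b of 12 (159bpm 3/8) — PASS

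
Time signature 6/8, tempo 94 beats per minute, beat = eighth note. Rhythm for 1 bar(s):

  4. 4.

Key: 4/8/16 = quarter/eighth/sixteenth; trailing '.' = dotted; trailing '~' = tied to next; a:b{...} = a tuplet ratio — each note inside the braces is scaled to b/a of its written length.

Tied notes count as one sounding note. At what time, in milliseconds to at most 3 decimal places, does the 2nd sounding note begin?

1. 0.0ms @ 0 + 1914.894ms (3)
2. 1914.894ms @ 3 + 1914.894ms (3)

note 2 onset = 3b = 1914.894ms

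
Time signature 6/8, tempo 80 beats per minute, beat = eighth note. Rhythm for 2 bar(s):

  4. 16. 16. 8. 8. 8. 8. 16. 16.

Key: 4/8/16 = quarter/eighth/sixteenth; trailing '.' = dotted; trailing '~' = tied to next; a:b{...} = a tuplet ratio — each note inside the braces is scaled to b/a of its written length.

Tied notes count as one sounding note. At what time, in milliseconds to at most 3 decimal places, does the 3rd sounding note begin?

1. 0.0ms @ 0 + 2250.0ms (3)
2. 2250.0ms @ 3 + 562.5ms (3/4)
3. 2812.5ms @ 15/4 + 562.5ms (3/4)
4. 3375.0ms @ 9/2 + 1125.0ms (3/2)
5. 4500.0ms @ 6 + 1125.0ms (3/2)
6. 5625.0ms @ 15/2 + 1125.0ms (3/2)
7. 6750.0ms @ 9 + 1125.0ms (3/2)
8. 7875.0ms @ 21/2 + 562.5ms (3/4)
9. 8437.5ms @ 45/4 + 562.5ms (3/4)

note 3 onset = 15/4b = 2812.5ms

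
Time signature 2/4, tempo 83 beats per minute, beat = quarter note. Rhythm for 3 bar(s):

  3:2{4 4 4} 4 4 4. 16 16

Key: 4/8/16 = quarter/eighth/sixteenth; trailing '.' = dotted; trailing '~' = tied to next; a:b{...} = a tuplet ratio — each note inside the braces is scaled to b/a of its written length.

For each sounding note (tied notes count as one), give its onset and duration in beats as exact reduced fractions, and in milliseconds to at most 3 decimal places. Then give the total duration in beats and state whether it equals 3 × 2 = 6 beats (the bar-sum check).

1) 0.0ms=0b +481.928ms=2/3b
2) 481.928ms=2/3b +481.928ms=2/3b
3) 963.855ms=4/3b +481.928ms=2/3b
4) 1445.783ms=2b +722.892ms=1b
5) 2168.675ms=3b +722.892ms=1b
6) 2891.566ms=4b +1084.337ms=3/2b
7) 3975.904ms=11/2b +180.723ms=1/4b
8) 4156.627ms=23/4b +180.723ms=1/4b
Σ=6b of 6 (83bpm 2/4) — PASS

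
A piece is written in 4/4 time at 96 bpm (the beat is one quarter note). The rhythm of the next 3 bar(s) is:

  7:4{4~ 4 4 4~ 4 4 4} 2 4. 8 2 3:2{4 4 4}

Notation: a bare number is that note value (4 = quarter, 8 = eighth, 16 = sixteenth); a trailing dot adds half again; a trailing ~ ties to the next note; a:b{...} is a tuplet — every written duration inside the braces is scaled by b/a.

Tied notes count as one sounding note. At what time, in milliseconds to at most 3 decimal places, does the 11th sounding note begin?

1. 0.0ms @ 0 + 714.286ms (8/7)
2. 714.286ms @ 8/7 + 357.143ms (4/7)
3. 1071.429ms @ 12/7 + 714.286ms (8/7)
4. 1785.714ms @ 20/7 + 357.143ms (4/7)
5. 2142.857ms @ 24/7 + 357.143ms (4/7)
6. 2500.0ms @ 4 + 1250.0ms (2)
7. 3750.0ms @ 6 + 937.5ms (3/2)
8. 4687.5ms @ 15/2 + 312.5ms (1/2)
9. 5000.0ms @ 8 + 1250.0ms (2)
10. 6250.0ms @ 10 + 416.667ms (2/3)
11. 6666.667ms @ 32/3 + 416.667ms (2/3)
12. 7083.333ms @ 34/3 + 416.667ms (2/3)

note 11 onset = 32/3b = 6666.667ms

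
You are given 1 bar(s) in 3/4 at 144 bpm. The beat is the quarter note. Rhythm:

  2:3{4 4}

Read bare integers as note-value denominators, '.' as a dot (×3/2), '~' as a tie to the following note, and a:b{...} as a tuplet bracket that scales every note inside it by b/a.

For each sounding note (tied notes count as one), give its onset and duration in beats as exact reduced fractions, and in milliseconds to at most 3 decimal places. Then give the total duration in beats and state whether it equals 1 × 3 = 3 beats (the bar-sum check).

1) 0.0ms=0b +625.0ms=3/2b
2) 625.0ms=3/2b +625.0ms=3/2b
Σ=3b of 3 (144bpm 3/4) — PASS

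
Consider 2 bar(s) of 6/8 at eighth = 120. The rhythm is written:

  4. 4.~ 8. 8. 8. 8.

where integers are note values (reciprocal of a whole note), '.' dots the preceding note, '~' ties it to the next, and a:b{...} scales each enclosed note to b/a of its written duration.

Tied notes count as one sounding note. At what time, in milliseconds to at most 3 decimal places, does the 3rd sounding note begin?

1. 0.0ms @ 0 + 1500.0ms (3)
2. 1500.0ms @ 3 + 2250.0ms (9/2)
3. 3750.0ms @ 15/2 + 750.0ms (3/2)
4. 4500.0ms @ 9 + 750.0ms (3/2)
5. 5250.0ms @ 21/2 + 750.0ms (3/2)

note 3 onset = 15/2b = 3750.0ms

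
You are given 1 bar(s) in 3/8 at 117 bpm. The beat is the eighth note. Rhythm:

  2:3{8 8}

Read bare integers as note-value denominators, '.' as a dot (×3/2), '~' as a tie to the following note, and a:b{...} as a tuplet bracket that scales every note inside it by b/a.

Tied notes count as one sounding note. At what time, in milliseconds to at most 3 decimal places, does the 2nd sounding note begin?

1. 0.0ms @ 0 + 769.231ms (3/2)
2. 769.231ms @ 3/2 + 769.231ms (3/2)

note 2 onset = 3/2b = 769.231ms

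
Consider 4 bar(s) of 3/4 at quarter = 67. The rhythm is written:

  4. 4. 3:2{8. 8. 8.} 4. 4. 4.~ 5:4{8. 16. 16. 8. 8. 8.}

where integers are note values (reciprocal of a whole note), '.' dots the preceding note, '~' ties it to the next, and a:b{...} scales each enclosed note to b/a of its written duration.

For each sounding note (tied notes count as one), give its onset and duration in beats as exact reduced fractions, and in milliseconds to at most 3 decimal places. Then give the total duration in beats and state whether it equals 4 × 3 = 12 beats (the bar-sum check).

1) 0.0ms=0b +1343.284ms=3/2b
2) 1343.284ms=3/2b +1343.284ms=3/2b
3) 2686.567ms=3b +447.761ms=1/2b
4) 3134.328ms=7/2b +447.761ms=1/2b
5) 3582.09ms=4b +447.761ms=1/2b
6) 4029.851ms=9/2b +1343.284ms=3/2b
7) 5373.134ms=6b +1343.284ms=3/2b
8) 6716.418ms=15/2b +1880.597ms=21/10b
9) 8597.015ms=48/5b +268.657ms=3/10b
10) 8865.672ms=99/10b +268.657ms=3/10b
11) 9134.328ms=51/5b +537.313ms=3/5b
12) 9671.642ms=54/5b +537.313ms=3/5b
13) 10208.955ms=57/5b +537.313ms=3/5b
Σ=12b of 12 (67bpm 3/4) — PASS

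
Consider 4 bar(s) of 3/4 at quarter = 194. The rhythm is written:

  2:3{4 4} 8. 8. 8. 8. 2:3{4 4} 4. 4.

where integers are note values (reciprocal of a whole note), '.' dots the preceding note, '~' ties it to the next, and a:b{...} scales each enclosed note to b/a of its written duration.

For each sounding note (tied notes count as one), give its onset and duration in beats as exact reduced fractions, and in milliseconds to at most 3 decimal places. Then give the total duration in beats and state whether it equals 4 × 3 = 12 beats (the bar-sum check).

1) 0.0ms=0b +463.918ms=3/2b
2) 463.918ms=3/2b +463.918ms=3/2b
3) 927.835ms=3b +231.959ms=3/4b
4) 1159.794ms=15/4b +231.959ms=3/4b
5) 1391.753ms=9/2b +231.959ms=3/4b
6) 1623.711ms=21/4b +231.959ms=3/4b
7) 1855.67ms=6b +463.918ms=3/2b
8) 2319.588ms=15/2b +463.918ms=3/2b
9) 2783.505ms=9b +463.918ms=3/2b
10) 3247.423ms=21/2b +463.918ms=3/2b
Σ=12b of 12 (194bpm 3/4) — PASS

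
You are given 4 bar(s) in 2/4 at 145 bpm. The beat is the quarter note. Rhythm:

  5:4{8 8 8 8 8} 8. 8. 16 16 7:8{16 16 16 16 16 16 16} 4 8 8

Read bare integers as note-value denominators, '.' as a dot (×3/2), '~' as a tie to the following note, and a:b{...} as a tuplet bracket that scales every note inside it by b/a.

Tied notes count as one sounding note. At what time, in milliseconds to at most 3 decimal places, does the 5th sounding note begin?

note 5 onset = 8/5b = 662.069ms

1. 0.0ms @ 0 + 165.517ms (2/5)
2. 165.517ms @ 2/5 + 165.517ms (2/5)
3. 331.034ms @ 4/5 + 165.517ms (2/5)
4. 496.552ms @ 6/5 + 165.517ms (2/5)
5. 662.069ms @ 8/5 + 165.517ms (2/5)
6. 827.586ms @ 2 + 310.345ms (3/4)
7. 1137.931ms @ 11/4 + 310.345ms (3/4)
8. 1448.276ms @ 7/2 + 103.448ms (1/4)
9. 1551.724ms @ 15/4 + 103.448ms (1/4)
10. 1655.172ms @ 4 + 118.227ms (2/7)
11. 1773.399ms @ 30/7 + 118.227ms (2/7)
12. 1891.626ms @ 32/7 + 118.227ms (2/7)
13. 2009.852ms @ 34/7 + 118.227ms (2/7)
14. 2128.079ms @ 36/7 + 118.227ms (2/7)
15. 2246.305ms @ 38/7 + 118.227ms (2/7)
16. 2364.532ms @ 40/7 + 118.227ms (2/7)
17. 2482.759ms @ 6 + 413.793ms (1)
18. 2896.552ms @ 7 + 206.897ms (1/2)
19. 3103.448ms @ 15/2 + 206.897ms (1/2)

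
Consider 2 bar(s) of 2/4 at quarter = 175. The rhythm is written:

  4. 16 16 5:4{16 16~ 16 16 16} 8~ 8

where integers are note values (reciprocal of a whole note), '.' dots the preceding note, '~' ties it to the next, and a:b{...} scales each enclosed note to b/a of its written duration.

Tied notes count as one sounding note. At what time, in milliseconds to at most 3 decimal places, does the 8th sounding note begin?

1. 0.0ms @ 0 + 514.286ms (3/2)
2. 514.286ms @ 3/2 + 85.714ms (1/4)
3. 600.0ms @ 7/4 + 85.714ms (1/4)
4. 685.714ms @ 2 + 68.571ms (1/5)
5. 754.286ms @ 11/5 + 137.143ms (2/5)
6. 891.429ms @ 13/5 + 68.571ms (1/5)
7. 960.0ms @ 14/5 + 68.571ms (1/5)
8. 1028.571ms @ 3 + 342.857ms (1)

note 8 onset = 3b = 1028.571ms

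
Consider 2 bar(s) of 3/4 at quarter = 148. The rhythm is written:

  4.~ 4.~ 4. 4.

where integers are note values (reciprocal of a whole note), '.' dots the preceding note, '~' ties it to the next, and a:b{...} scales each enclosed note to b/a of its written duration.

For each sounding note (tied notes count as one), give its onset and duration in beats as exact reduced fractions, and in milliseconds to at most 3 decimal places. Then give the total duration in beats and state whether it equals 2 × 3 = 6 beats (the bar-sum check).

1) 0.0ms=0b +1824.324ms=9/2b
2) 1824.324ms=9/2b +608.108ms=3/2b
Σ=6b of 6 (148bpm 3/4) — PASS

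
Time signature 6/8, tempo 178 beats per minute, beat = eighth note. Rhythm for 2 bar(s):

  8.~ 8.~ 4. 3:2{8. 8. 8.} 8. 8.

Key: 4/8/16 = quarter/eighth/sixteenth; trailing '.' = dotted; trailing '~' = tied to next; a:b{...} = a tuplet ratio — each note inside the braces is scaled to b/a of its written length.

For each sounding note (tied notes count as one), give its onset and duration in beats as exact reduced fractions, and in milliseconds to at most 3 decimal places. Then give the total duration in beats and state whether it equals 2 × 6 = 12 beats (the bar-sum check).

1) 0.0ms=0b +2022.472ms=6b
2) 2022.472ms=6b +337.079ms=1b
3) 2359.551ms=7b +337.079ms=1b
4) 2696.629ms=8b +337.079ms=1b
5) 3033.708ms=9b +505.618ms=3/2b
6) 3539.326ms=21/2b +505.618ms=3/2b
Σ=12b of 12 (178bpm 6/8) — PASS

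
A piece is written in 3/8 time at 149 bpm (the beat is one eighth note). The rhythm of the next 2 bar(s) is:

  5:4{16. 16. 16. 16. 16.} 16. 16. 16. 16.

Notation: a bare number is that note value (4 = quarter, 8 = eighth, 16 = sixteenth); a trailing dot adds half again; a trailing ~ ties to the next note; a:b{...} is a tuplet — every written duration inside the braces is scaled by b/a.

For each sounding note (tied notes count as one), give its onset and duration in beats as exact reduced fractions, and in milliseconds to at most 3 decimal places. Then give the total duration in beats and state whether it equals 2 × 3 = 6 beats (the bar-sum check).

1) 0.0ms=0b +241.611ms=3/5b
2) 241.611ms=3/5b +241.611ms=3/5b
3) 483.221ms=6/5b +241.611ms=3/5b
4) 724.832ms=9/5b +241.611ms=3/5b
5) 966.443ms=12/5b +241.611ms=3/5b
6) 1208.054ms=3b +302.013ms=3/4b
7) 1510.067ms=15/4b +302.013ms=3/4b
8) 1812.081ms=9/2b +302.013ms=3/4b
9) 2114.094ms=21/4b +302.013ms=3/4b
Σ=6b of 6 (149bpm 3/8) — PASS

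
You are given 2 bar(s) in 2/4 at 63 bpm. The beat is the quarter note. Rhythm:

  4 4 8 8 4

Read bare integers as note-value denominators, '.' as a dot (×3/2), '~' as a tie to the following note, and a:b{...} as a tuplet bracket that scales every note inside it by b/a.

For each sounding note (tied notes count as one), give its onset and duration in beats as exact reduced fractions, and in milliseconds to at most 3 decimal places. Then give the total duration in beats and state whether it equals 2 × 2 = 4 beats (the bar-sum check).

1) 0.0ms=0b +952.381ms=1b
2) 952.381ms=1b +952.381ms=1b
3) 1904.762ms=2b +476.19ms=1/2b
4) 2380.952ms=5/2b +476.19ms=1/2b
5) 2857.143ms=3b +952.381ms=1b
Σ=4b of 4 (63bpm 2/4) — PASS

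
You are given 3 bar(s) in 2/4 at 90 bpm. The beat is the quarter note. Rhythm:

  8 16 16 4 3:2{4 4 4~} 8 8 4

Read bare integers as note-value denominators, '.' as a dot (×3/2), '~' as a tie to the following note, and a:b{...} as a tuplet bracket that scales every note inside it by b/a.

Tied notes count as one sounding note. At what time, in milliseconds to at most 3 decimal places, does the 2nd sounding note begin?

note 2 onset = 1/2b = 333.333ms

1. 0.0ms @ 0 + 333.333ms (1/2)
2. 333.333ms @ 1/2 + 166.667ms (1/4)
3. 500.0ms @ 3/4 + 166.667ms (1/4)
4. 666.667ms @ 1 + 666.667ms (1)
5. 1333.333ms @ 2 + 444.444ms (2/3)
6. 1777.778ms @ 8/3 + 444.444ms (2/3)
7. 2222.222ms @ 10/3 + 777.778ms (7/6)
8. 3000.0ms @ 9/2 + 333.333ms (1/2)
9. 3333.333ms @ 5 + 666.667ms (1)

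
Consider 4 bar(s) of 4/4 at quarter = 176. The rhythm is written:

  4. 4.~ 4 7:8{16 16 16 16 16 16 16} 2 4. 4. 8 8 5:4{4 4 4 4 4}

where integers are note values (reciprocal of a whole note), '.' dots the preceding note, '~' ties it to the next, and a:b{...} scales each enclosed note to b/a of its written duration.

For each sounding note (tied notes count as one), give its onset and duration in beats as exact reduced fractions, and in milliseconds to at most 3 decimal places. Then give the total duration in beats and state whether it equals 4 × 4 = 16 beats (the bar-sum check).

1) 0.0ms=0b +511.364ms=3/2b
2) 511.364ms=3/2b +852.273ms=5/2b
3) 1363.636ms=4b +97.403ms=2/7b
4) 1461.039ms=30/7b +97.403ms=2/7b
5) 1558.442ms=32/7b +97.403ms=2/7b
6) 1655.844ms=34/7b +97.403ms=2/7b
7) 1753.247ms=36/7b +97.403ms=2/7b
8) 1850.649ms=38/7b +97.403ms=2/7b
9) 1948.052ms=40/7b +97.403ms=2/7b
10) 2045.455ms=6b +681.818ms=2b
11) 2727.273ms=8b +511.364ms=3/2b
12) 3238.636ms=19/2b +511.364ms=3/2b
13) 3750.0ms=11b +170.455ms=1/2b
14) 3920.455ms=23/2b +170.455ms=1/2b
15) 4090.909ms=12b +272.727ms=4/5b
16) 4363.636ms=64/5b +272.727ms=4/5b
17) 4636.364ms=68/5b +272.727ms=4/5b
18) 4909.091ms=72/5b +272.727ms=4/5b
19) 5181.818ms=76/5b +272.727ms=4/5b
Σ=16b of 16 (176bpm 4/4) — PASS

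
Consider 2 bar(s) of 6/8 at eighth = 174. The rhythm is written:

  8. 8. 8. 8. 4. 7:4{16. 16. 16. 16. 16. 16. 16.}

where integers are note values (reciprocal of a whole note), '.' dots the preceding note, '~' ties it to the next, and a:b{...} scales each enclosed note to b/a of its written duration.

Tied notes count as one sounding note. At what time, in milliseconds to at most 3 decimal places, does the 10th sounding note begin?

note 10 onset = 75/7b = 3694.581ms

1. 0.0ms @ 0 + 517.241ms (3/2)
2. 517.241ms @ 3/2 + 517.241ms (3/2)
3. 1034.483ms @ 3 + 517.241ms (3/2)
4. 1551.724ms @ 9/2 + 517.241ms (3/2)
5. 2068.966ms @ 6 + 1034.483ms (3)
6. 3103.448ms @ 9 + 147.783ms (3/7)
7. 3251.232ms @ 66/7 + 147.783ms (3/7)
8. 3399.015ms @ 69/7 + 147.783ms (3/7)
9. 3546.798ms @ 72/7 + 147.783ms (3/7)
10. 3694.581ms @ 75/7 + 147.783ms (3/7)
11. 3842.365ms @ 78/7 + 147.783ms (3/7)
12. 3990.148ms @ 81/7 + 147.783ms (3/7)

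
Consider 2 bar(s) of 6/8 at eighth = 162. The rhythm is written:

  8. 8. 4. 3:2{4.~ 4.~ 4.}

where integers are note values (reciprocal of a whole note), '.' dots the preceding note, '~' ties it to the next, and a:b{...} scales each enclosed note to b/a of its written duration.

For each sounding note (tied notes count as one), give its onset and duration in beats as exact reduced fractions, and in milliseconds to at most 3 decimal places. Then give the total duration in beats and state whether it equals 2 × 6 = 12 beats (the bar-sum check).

1) 0.0ms=0b +555.556ms=3/2b
2) 555.556ms=3/2b +555.556ms=3/2b
3) 1111.111ms=3b +1111.111ms=3b
4) 2222.222ms=6b +2222.222ms=6b
Σ=12b of 12 (162bpm 6/8) — PASS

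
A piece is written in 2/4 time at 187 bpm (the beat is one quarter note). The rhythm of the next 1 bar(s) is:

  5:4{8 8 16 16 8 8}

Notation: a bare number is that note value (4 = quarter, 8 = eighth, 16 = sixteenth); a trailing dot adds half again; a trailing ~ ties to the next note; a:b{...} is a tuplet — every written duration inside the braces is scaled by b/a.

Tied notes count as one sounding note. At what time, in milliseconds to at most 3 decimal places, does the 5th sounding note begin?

note 5 onset = 6/5b = 385.027ms

1. 0.0ms @ 0 + 128.342ms (2/5)
2. 128.342ms @ 2/5 + 128.342ms (2/5)
3. 256.684ms @ 4/5 + 64.171ms (1/5)
4. 320.856ms @ 1 + 64.171ms (1/5)
5. 385.027ms @ 6/5 + 128.342ms (2/5)
6. 513.369ms @ 8/5 + 128.342ms (2/5)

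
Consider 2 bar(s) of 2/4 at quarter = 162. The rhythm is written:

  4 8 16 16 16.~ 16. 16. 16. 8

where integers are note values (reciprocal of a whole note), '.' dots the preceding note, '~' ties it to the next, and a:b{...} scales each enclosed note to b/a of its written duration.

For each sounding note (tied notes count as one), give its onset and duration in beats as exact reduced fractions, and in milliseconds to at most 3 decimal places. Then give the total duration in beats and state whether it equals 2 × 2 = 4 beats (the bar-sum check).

1) 0.0ms=0b +370.37ms=1b
2) 370.37ms=1b +185.185ms=1/2b
3) 555.556ms=3/2b +92.593ms=1/4b
4) 648.148ms=7/4b +92.593ms=1/4b
5) 740.741ms=2b +277.778ms=3/4b
6) 1018.519ms=11/4b +138.889ms=3/8b
7) 1157.407ms=25/8b +138.889ms=3/8b
8) 1296.296ms=7/2b +185.185ms=1/2b
Σ=4b of 4 (162bpm 2/4) — PASS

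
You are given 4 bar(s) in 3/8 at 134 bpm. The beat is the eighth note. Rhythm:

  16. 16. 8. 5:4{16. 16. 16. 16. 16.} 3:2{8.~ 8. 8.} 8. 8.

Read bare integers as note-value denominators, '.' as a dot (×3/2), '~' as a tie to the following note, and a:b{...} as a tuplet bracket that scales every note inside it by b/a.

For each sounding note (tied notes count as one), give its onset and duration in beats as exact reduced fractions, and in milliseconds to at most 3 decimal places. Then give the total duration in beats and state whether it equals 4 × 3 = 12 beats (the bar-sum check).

1) 0.0ms=0b +335.821ms=3/4b
2) 335.821ms=3/4b +335.821ms=3/4b
3) 671.642ms=3/2b +671.642ms=3/2b
4) 1343.284ms=3b +268.657ms=3/5b
5) 1611.94ms=18/5b +268.657ms=3/5b
6) 1880.597ms=21/5b +268.657ms=3/5b
7) 2149.254ms=24/5b +268.657ms=3/5b
8) 2417.91ms=27/5b +268.657ms=3/5b
9) 2686.567ms=6b +895.522ms=2b
10) 3582.09ms=8b +447.761ms=1b
11) 4029.851ms=9b +671.642ms=3/2b
12) 4701.493ms=21/2b +671.642ms=3/2b
Σ=12b of 12 (134bpm 3/8) — PASS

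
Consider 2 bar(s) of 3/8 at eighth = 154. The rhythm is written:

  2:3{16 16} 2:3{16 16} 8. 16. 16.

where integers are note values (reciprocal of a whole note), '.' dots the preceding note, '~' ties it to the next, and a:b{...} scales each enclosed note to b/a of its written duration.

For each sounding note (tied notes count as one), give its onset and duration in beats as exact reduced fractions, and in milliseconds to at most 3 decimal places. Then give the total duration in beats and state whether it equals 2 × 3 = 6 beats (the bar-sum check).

1) 0.0ms=0b +292.208ms=3/4b
2) 292.208ms=3/4b +292.208ms=3/4b
3) 584.416ms=3/2b +292.208ms=3/4b
4) 876.623ms=9/4b +292.208ms=3/4b
5) 1168.831ms=3b +584.416ms=3/2b
6) 1753.247ms=9/2b +292.208ms=3/4b
7) 2045.455ms=21/4b +292.208ms=3/4b
Σ=6b of 6 (154bpm 3/8) — PASS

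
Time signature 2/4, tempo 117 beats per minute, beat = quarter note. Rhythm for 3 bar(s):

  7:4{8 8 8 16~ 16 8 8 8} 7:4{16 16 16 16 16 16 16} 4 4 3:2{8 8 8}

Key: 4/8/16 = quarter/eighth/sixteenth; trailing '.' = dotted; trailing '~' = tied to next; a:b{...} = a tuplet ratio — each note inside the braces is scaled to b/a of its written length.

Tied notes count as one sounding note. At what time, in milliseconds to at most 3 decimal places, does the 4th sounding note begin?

1. 0.0ms @ 0 + 146.52ms (2/7)
2. 146.52ms @ 2/7 + 146.52ms (2/7)
3. 293.04ms @ 4/7 + 146.52ms (2/7)
4. 439.56ms @ 6/7 + 146.52ms (2/7)
5. 586.081ms @ 8/7 + 146.52ms (2/7)
6. 732.601ms @ 10/7 + 146.52ms (2/7)
7. 879.121ms @ 12/7 + 146.52ms (2/7)
8. 1025.641ms @ 2 + 73.26ms (1/7)
9. 1098.901ms @ 15/7 + 73.26ms (1/7)
10. 1172.161ms @ 16/7 + 73.26ms (1/7)
11. 1245.421ms @ 17/7 + 73.26ms (1/7)
12. 1318.681ms @ 18/7 + 73.26ms (1/7)
13. 1391.941ms @ 19/7 + 73.26ms (1/7)
14. 1465.201ms @ 20/7 + 73.26ms (1/7)
15. 1538.462ms @ 3 + 512.821ms (1)
16. 2051.282ms @ 4 + 512.821ms (1)
17. 2564.103ms @ 5 + 170.94ms (1/3)
18. 2735.043ms @ 16/3 + 170.94ms (1/3)
19. 2905.983ms @ 17/3 + 170.94ms (1/3)

note 4 onset = 6/7b = 439.56ms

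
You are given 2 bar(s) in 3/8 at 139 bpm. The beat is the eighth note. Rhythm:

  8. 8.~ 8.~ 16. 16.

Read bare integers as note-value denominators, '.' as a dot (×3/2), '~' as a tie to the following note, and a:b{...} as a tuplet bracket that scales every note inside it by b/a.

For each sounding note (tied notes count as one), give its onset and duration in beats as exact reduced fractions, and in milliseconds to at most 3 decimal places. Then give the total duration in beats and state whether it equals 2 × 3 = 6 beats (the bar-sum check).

1) 0.0ms=0b +647.482ms=3/2b
2) 647.482ms=3/2b +1618.705ms=15/4b
3) 2266.187ms=21/4b +323.741ms=3/4b
Σ=6b of 6 (139bpm 3/8) — PASS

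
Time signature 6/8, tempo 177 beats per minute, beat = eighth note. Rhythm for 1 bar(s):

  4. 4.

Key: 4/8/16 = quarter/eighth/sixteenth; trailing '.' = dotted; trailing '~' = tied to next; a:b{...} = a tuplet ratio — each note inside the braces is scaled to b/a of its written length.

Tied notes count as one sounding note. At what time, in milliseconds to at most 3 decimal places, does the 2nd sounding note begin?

note 2 onset = 3b = 1016.949ms

1. 0.0ms @ 0 + 1016.949ms (3)
2. 1016.949ms @ 3 + 1016.949ms (3)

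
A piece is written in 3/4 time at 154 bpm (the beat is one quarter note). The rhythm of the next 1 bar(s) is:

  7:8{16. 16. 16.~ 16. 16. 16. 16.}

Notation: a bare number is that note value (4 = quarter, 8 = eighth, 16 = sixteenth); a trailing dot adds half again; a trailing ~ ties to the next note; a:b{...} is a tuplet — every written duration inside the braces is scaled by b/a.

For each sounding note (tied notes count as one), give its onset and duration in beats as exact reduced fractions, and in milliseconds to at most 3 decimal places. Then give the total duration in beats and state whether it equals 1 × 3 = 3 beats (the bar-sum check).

1) 0.0ms=0b +166.976ms=3/7b
2) 166.976ms=3/7b +166.976ms=3/7b
3) 333.952ms=6/7b +333.952ms=6/7b
4) 667.904ms=12/7b +166.976ms=3/7b
5) 834.879ms=15/7b +166.976ms=3/7b
6) 1001.855ms=18/7b +166.976ms=3/7b
Σ=3b of 3 (154bpm 3/4) — PASS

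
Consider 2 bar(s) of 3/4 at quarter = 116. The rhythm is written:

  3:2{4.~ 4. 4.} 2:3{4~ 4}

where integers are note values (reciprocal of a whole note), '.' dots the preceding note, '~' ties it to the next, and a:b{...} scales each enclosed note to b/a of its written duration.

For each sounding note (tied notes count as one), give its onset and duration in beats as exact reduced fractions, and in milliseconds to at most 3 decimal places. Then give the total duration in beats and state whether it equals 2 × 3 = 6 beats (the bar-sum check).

1) 0.0ms=0b +1034.483ms=2b
2) 1034.483ms=2b +517.241ms=1b
3) 1551.724ms=3b +1551.724ms=3b
Σ=6b of 6 (116bpm 3/4) — PASS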